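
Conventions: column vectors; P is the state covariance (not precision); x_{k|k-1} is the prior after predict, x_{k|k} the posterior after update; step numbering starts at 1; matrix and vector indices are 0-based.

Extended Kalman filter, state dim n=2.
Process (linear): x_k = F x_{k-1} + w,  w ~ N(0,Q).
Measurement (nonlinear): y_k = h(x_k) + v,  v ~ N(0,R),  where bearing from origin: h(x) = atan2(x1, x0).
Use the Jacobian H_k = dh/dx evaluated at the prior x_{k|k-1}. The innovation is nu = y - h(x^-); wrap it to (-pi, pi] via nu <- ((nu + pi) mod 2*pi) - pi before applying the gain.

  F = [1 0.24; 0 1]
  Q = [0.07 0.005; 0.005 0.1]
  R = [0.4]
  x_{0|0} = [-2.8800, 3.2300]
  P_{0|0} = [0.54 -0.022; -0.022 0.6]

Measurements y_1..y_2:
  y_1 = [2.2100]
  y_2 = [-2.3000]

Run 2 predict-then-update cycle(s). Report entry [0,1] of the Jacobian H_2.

step 1: x^-=[-2.1048, 3.2300]  P^-=[0.6340 0.1270; 0.1270 0.7000]  H_jac=[-0.2173 -0.1416]  S=[0.4518]  K=[-0.3448; -0.2805]  nu=[0.0617]  x^+=[-2.1261, 3.2127]  P^+=[0.5803 0.0833; 0.0833 0.6645]
step 2: x^-=[-1.3550, 3.2127]  P^-=[0.7286 0.2478; 0.2478 0.7645]  H_jac=[-0.2643 -0.1115]  S=[0.4750]  K=[-0.4635; -0.3172]  nu=[2.0133]  x^+=[-2.2881, 2.5740]  P^+=[0.6265 0.1779; 0.1779 0.7167]

H_jac[0,1] = -0.1115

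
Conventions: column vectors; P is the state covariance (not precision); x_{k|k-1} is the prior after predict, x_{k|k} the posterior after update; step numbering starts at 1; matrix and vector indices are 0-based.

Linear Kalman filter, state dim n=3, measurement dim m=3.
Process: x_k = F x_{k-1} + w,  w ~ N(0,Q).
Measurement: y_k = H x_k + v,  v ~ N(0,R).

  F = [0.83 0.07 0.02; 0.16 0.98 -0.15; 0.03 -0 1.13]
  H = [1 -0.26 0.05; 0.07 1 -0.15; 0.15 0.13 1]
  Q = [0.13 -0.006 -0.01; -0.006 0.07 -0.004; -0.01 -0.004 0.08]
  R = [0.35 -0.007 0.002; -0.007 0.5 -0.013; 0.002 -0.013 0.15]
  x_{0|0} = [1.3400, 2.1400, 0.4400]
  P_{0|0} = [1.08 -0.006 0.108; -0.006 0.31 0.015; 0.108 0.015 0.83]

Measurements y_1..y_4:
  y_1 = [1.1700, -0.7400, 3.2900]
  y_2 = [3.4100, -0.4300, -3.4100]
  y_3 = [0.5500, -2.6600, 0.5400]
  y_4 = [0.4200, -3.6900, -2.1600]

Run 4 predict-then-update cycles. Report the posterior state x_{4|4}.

x_post = [0.1394, -1.6019, -0.9594]

step 1: x^-=[1.2708, 2.2456, 0.5374]  P^-=[0.8788 0.1383 0.1382; 0.1383 0.4026 -0.1040; 0.1382 -0.1040 1.1481]  S=[1.2035 0.0475 0.3558; 0.0475 0.9804 -0.1971; 0.3558 -0.1971 1.3445]  K=[0.6828 0.1611 0.0571; -0.0070 0.4456 0.0442; -0.0664 -0.0952 0.8629]  nu=[0.4562, -2.9939, 2.2701]  x^+=[1.2297, 1.0084, 2.7510]  P^+=[0.2533 0.0517 -0.0369; 0.0517 0.2135 -0.0347; -0.0369 -0.0347 0.1406]
step 2: x^-=[1.1463, 0.7724, 3.1456]  P^-=[0.3103 0.0887 -0.0378; 0.0887 0.3129 -0.0700; -0.0378 -0.0700 0.2572]  S=[0.6340 0.0178 0.0386; 0.0178 0.8544 -0.0640; 0.0386 -0.0640 0.3934]  K=[0.4447 0.1287 0.0289; -0.0062 0.3876 0.0229; -0.0452 -0.0838 0.6071]  nu=[2.3072, -0.8108, -6.8279]  x^+=[1.8704, 0.2875, -1.0360]  P^+=[0.1679 0.0450 -0.0275; 0.0450 0.1855 -0.0325; -0.0275 -0.0325 0.1004]
step 3: x^-=[1.5518, 0.7364, -1.1145]  P^-=[0.2508 0.0689 -0.0318; 0.0689 0.2797 -0.0597; -0.0318 -0.0597 0.2065]  S=[0.5828 0.0032 0.0298; 0.0032 0.8138 -0.0541; 0.0298 -0.0541 0.3445]  K=[0.3949 0.1122 0.0263; -0.0148 0.3620 0.0203; -0.0382 -0.0772 0.5542]  nu=[-0.7546, -3.6722, 1.3260]  x^+=[0.8765, -0.5550, -0.0673]  P^+=[0.1488 0.0390 -0.0241; 0.0390 0.1736 -0.0301; -0.0241 -0.0301 0.0916]
step 4: x^-=[0.6873, -0.3935, -0.0498]  P^-=[0.2371 0.0602 -0.0292; 0.0602 0.2648 -0.0553; -0.0292 -0.0553 0.1955]  S=[0.5727 -0.0023 0.0285; -0.0023 0.7960 -0.0514; 0.0285 -0.0514 0.3345]  K=[0.3832 0.1047 0.0260; -0.0196 0.3497 0.0201; -0.0360 -0.0740 0.5415]  nu=[-0.3671, -3.3520, -2.1622]  x^+=[0.1394, -1.6019, -0.9594]  P^+=[0.1439 0.0358 -0.0229; 0.0358 0.1679 -0.0288; -0.0229 -0.0288 0.0893]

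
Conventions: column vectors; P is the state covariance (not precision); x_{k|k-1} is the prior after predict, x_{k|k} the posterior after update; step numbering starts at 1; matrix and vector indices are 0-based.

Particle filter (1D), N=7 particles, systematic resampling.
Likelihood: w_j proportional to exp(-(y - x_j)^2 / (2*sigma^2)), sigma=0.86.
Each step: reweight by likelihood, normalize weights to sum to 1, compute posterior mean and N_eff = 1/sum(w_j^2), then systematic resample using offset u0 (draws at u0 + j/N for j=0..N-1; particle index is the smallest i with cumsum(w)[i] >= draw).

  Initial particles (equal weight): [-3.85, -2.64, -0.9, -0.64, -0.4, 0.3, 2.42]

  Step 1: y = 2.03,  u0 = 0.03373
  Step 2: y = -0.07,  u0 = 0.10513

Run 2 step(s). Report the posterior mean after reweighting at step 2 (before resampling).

post_mean = 0.4919

step 1: w=[0.0000, 0.0000, 0.0028, 0.0076, 0.0174, 0.1243, 0.8480]  mean=2.0750  Neff=1.3608  idx=[5, 6, 6, 6, 6, 6, 6]
step 2: w=[0.9095, 0.0151, 0.0151, 0.0151, 0.0151, 0.0151, 0.0151]  mean=0.4919  Neff=1.2070  idx=[0, 0, 0, 0, 0, 0, 4]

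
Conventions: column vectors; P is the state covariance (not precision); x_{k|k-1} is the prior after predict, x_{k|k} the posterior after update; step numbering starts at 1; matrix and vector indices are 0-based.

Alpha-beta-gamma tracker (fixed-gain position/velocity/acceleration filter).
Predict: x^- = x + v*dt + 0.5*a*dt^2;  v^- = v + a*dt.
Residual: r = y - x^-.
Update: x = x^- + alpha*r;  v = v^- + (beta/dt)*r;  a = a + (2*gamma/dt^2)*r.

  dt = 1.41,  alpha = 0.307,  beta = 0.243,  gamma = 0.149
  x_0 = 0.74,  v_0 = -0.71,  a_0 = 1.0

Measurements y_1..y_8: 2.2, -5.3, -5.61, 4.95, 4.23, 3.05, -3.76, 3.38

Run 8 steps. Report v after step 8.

step 1: x_pred=0.7329  r=1.4671  x^+=1.1833  v^+=0.9528  a^+=1.2199
step 2: x_pred=3.7395  r=-9.0395  x^+=0.9644  v^+=1.1150  a^+=-0.1350
step 3: x_pred=2.4023  r=-8.0123  x^+=-0.0575  v^+=-0.4562  a^+=-1.3360
step 4: x_pred=-2.0288  r=6.9788  x^+=0.1137  v^+=-1.1373  a^+=-0.2900
step 5: x_pred=-1.7781  r=6.0081  x^+=0.0664  v^+=-0.5107  a^+=0.6106
step 6: x_pred=-0.0467  r=3.0967  x^+=0.9040  v^+=0.8840  a^+=1.0748
step 7: x_pred=3.2188  r=-6.9788  x^+=1.0763  v^+=1.1967  a^+=0.0287
step 8: x_pred=2.7922  r=0.5878  x^+=2.9727  v^+=1.3385  a^+=0.1168

v_post = 1.3385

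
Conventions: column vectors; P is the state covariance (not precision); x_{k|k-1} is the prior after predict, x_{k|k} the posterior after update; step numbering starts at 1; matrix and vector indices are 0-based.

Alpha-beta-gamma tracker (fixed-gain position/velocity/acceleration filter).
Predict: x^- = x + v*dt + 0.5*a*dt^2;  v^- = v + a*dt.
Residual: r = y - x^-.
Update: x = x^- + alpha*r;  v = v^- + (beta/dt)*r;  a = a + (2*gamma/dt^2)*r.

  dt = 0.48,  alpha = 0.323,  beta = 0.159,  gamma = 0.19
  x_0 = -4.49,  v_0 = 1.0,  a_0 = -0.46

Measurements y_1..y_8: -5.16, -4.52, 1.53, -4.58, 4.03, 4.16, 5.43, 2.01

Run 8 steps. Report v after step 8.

v_post = 8.5588

step 1: x_pred=-4.0630  r=-1.0970  x^+=-4.4173  v^+=0.4158  a^+=-2.2693
step 2: x_pred=-4.4792  r=-0.0408  x^+=-4.4923  v^+=-0.6870  a^+=-2.3367
step 3: x_pred=-5.0913  r=6.6213  x^+=-2.9526  v^+=0.3847  a^+=8.5839
step 4: x_pred=-1.7791  r=-2.8009  x^+=-2.6838  v^+=3.5772  a^+=3.9643
step 5: x_pred=-0.5101  r=4.5401  x^+=0.9564  v^+=6.9839  a^+=11.4522
step 6: x_pred=5.6280  r=-1.4680  x^+=5.1538  v^+=11.9947  a^+=9.0311
step 7: x_pred=11.9517  r=-6.5217  x^+=9.8452  v^+=14.1693  a^+=-1.7251
step 8: x_pred=16.4477  r=-14.4377  x^+=11.7843  v^+=8.5588  a^+=-25.5373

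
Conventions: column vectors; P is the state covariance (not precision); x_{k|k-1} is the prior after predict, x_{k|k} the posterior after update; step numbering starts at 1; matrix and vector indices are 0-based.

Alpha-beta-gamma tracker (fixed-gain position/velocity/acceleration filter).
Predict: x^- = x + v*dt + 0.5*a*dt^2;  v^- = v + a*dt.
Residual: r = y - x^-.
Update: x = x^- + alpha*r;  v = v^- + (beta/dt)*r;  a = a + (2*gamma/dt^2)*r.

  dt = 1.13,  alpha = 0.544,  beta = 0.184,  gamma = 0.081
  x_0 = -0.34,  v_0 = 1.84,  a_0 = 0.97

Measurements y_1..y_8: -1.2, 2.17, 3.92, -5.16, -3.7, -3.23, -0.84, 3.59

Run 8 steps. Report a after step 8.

a_post = 1.0136

step 1: x_pred=2.3585  r=-3.5585  x^+=0.4227  v^+=2.3567  a^+=0.5185
step 2: x_pred=3.4168  r=-1.2468  x^+=2.7385  v^+=2.7396  a^+=0.3604
step 3: x_pred=6.0643  r=-2.1443  x^+=4.8978  v^+=2.7976  a^+=0.0883
step 4: x_pred=8.1155  r=-13.2755  x^+=0.8936  v^+=0.7357  a^+=-1.5960
step 5: x_pred=0.7061  r=-4.4061  x^+=-1.6908  v^+=-1.7851  a^+=-2.1550
step 6: x_pred=-5.0839  r=1.8539  x^+=-4.0754  v^+=-3.9184  a^+=-1.9198
step 7: x_pred=-9.7288  r=8.8888  x^+=-4.8933  v^+=-4.6403  a^+=-0.7920
step 8: x_pred=-10.6425  r=14.2325  x^+=-2.9000  v^+=-3.2178  a^+=1.0136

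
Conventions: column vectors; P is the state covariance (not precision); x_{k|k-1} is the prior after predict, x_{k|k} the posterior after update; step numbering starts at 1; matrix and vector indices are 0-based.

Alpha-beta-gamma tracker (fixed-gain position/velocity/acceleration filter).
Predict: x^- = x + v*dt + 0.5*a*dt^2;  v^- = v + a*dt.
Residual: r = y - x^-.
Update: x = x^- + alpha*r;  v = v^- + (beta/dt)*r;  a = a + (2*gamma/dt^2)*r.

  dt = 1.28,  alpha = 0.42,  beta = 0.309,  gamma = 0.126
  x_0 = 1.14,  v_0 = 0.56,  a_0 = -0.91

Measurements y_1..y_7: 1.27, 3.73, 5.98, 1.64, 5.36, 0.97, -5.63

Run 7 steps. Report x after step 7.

step 1: x_pred=1.1113  r=0.1587  x^+=1.1780  v^+=-0.5665  a^+=-0.8856
step 2: x_pred=-0.2726  r=4.0026  x^+=1.4085  v^+=-0.7338  a^+=-0.2700
step 3: x_pred=0.2481  r=5.7319  x^+=2.6555  v^+=0.3044  a^+=0.6117
step 4: x_pred=3.5462  r=-1.9062  x^+=2.7456  v^+=0.6272  a^+=0.3185
step 5: x_pred=3.8092  r=1.5508  x^+=4.4606  v^+=1.4092  a^+=0.5570
step 6: x_pred=6.7206  r=-5.7506  x^+=4.3053  v^+=0.7339  a^+=-0.3275
step 7: x_pred=4.9765  r=-10.6065  x^+=0.5217  v^+=-2.2457  a^+=-1.9589

x_post = 0.5217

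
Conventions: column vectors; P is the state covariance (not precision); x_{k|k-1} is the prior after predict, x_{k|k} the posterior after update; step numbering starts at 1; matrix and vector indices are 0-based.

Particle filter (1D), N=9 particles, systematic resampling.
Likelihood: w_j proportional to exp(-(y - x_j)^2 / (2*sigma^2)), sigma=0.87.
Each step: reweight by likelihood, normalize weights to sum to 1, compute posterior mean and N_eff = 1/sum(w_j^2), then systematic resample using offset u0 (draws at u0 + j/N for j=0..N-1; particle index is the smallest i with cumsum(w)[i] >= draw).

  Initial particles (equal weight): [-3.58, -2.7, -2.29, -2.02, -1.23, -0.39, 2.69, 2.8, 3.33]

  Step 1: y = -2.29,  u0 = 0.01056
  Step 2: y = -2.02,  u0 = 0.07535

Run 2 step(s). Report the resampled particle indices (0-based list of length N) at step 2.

resampled_idx = [1, 2, 3, 4, 5, 6, 6, 7, 8]

step 1: w=[0.0888, 0.2387, 0.2667, 0.2542, 0.1270, 0.0246, 0.0000, 0.0000, 0.0000]  mean=-2.2526  Neff=4.6009  idx=[0, 1, 1, 2, 2, 2, 3, 3, 4]
step 2: w=[0.0278, 0.1024, 0.1024, 0.1325, 0.1325, 0.1325, 0.1390, 0.1390, 0.0920]  mean=-2.2373  Neff=8.2318  idx=[1, 2, 3, 4, 5, 6, 6, 7, 8]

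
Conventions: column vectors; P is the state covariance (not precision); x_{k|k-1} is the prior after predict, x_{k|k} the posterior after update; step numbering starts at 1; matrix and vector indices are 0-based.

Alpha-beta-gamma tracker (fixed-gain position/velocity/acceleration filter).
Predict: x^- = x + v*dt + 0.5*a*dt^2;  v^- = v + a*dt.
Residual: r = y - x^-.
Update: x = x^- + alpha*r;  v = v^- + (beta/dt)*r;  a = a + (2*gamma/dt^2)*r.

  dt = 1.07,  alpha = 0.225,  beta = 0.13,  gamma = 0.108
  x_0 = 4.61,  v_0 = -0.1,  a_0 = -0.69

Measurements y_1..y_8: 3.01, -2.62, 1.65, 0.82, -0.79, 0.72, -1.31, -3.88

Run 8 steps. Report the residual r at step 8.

resid = -7.8779

step 1: x_pred=4.1080  r=-1.0980  x^+=3.8610  v^+=-0.9717  a^+=-0.8972
step 2: x_pred=2.3077  r=-4.9277  x^+=1.1989  v^+=-2.5303  a^+=-1.8268
step 3: x_pred=-2.5543  r=4.2043  x^+=-1.6083  v^+=-3.9742  a^+=-1.0336
step 4: x_pred=-6.4525  r=7.2725  x^+=-4.8162  v^+=-4.1966  a^+=0.3384
step 5: x_pred=-9.1128  r=8.3228  x^+=-7.2402  v^+=-2.8234  a^+=1.9086
step 6: x_pred=-9.1686  r=9.8886  x^+=-6.9437  v^+=0.4203  a^+=3.7742
step 7: x_pred=-4.3334  r=3.0234  x^+=-3.6531  v^+=4.8261  a^+=4.3446
step 8: x_pred=3.9979  r=-7.8779  x^+=2.2253  v^+=8.5177  a^+=2.8584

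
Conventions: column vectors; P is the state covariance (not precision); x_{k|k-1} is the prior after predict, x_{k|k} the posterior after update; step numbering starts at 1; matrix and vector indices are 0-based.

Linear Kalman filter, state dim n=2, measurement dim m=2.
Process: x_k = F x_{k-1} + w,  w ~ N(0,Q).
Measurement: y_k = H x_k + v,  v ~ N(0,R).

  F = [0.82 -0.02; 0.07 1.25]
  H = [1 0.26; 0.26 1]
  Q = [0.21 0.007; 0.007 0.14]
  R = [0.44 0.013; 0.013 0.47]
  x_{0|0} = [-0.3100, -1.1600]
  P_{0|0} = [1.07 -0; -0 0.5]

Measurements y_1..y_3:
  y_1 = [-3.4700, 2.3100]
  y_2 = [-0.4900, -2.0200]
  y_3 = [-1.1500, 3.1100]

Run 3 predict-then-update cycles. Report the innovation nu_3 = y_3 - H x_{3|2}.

innov = [-0.0207, 3.9069]

step 1: x^-=[-0.2310, -1.4717]  P^-=[0.9297 0.0559; 0.0559 0.9265]  S=[1.4614 0.5553; 0.5553 1.4884]  K=[0.6643 -0.0479; -0.0433 0.6484]  nu=[-2.8564, 3.8418]  x^+=[-2.3124, 1.1428]  P^+=[0.3167 -0.0962; -0.0962 0.3292]
step 2: x^-=[-1.9190, 1.2667]  P^-=[0.4262 -0.0815; -0.0815 0.6391]  S=[0.8670 0.2029; 0.2029 1.0955]  K=[0.4818 -0.0625; -0.0360 0.5707]  nu=[1.0997, -2.7877]  x^+=[-1.2150, -0.3638]  P^+=[0.2329 -0.0837; -0.0837 0.2895]
step 3: x^-=[-0.9890, -0.5398]  P^-=[0.3695 -0.0725; -0.0725 0.5789]  S=[0.8109 0.1821; 0.1821 1.0361]  K=[0.4448 -0.0555; -0.0263 0.5451]  nu=[-0.0207, 3.9069]  x^+=[-1.2149, 1.5904]  P^+=[0.2148 -0.0761; -0.0761 0.2756]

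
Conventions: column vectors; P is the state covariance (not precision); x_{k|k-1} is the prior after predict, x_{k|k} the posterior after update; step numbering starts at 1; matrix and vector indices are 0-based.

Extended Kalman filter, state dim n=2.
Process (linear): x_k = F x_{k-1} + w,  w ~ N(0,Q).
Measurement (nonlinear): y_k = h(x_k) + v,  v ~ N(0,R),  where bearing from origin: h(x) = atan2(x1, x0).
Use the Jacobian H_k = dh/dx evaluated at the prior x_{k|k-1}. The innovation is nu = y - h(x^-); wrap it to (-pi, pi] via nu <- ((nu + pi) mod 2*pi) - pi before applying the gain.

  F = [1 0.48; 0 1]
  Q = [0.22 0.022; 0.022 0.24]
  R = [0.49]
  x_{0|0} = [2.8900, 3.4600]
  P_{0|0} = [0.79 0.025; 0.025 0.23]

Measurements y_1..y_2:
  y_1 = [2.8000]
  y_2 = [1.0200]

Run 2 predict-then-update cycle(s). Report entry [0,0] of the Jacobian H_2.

H_jac[0,0] = -0.0757

step 1: x^-=[4.5508, 3.4600]  P^-=[1.0870 0.1574; 0.1574 0.4700]  H_jac=[-0.1059 0.1392]  S=[0.5067]  K=[-0.1839; 0.0963]  nu=[2.1499]  x^+=[4.1555, 3.6670]  P^+=[1.0699 0.1664; 0.1664 0.4653]
step 2: x^-=[5.9156, 3.6670]  P^-=[1.5568 0.4117; 0.4117 0.7053]  H_jac=[-0.0757 0.1221]  S=[0.5018]  K=[-0.1346; 0.1095]  nu=[0.4651]  x^+=[5.8530, 3.7179]  P^+=[1.5477 0.4191; 0.4191 0.6993]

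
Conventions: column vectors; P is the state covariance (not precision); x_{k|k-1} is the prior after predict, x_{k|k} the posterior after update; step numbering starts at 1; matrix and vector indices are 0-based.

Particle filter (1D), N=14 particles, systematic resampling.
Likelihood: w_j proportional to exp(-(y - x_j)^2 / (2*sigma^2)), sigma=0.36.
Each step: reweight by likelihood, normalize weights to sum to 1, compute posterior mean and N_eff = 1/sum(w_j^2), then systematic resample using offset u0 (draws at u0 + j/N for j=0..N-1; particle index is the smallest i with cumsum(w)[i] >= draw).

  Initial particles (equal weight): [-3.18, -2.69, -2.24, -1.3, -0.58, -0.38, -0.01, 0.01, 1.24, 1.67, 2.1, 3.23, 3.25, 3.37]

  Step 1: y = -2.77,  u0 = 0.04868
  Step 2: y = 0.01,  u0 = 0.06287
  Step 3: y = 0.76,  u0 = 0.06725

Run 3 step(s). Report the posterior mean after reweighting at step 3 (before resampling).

step 1: w=[0.2846, 0.5311, 0.1842, 0.0001, 0.0000, 0.0000, 0.0000, 0.0000, 0.0000, 0.0000, 0.0000, 0.0000, 0.0000, 0.0000]  mean=-2.7464  Neff=2.5190  idx=[0, 0, 0, 0, 1, 1, 1, 1, 1, 1, 1, 2, 2, 2]
step 2: w=[0.0000, 0.0000, 0.0000, 0.0000, 0.0001, 0.0001, 0.0001, 0.0001, 0.0001, 0.0001, 0.0001, 0.3332, 0.3332, 0.3332]  mean=-2.2402  Neff=3.0026  idx=[11, 11, 11, 11, 12, 12, 12, 12, 12, 13, 13, 13, 13, 13]
step 3: w=[0.0714, 0.0714, 0.0714, 0.0714, 0.0714, 0.0714, 0.0714, 0.0714, 0.0714, 0.0714, 0.0714, 0.0714, 0.0714, 0.0714]  mean=-2.2400  Neff=14.0000  idx=[0, 1, 2, 3, 4, 5, 6, 7, 8, 9, 10, 11, 12, 13]

post_mean = -2.2400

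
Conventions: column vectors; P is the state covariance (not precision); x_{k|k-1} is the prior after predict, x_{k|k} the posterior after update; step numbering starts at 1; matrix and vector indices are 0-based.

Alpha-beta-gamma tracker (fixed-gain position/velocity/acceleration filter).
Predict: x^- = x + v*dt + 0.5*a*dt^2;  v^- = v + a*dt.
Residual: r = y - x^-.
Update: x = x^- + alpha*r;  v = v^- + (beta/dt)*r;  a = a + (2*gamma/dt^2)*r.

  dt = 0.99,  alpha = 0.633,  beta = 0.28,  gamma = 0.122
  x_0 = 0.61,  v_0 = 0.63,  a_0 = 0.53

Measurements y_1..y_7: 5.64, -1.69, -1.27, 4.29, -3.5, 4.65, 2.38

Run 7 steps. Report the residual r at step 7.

step 1: x_pred=1.4934  r=4.1466  x^+=4.1182  v^+=2.3275  a^+=1.5623
step 2: x_pred=7.1880  r=-8.8780  x^+=1.5682  v^+=1.3632  a^+=-0.6479
step 3: x_pred=2.6003  r=-3.8703  x^+=0.1504  v^+=-0.3729  a^+=-1.6114
step 4: x_pred=-1.0084  r=5.2984  x^+=2.3455  v^+=-0.4696  a^+=-0.2924
step 5: x_pred=1.7373  r=-5.2373  x^+=-1.5779  v^+=-2.2403  a^+=-1.5962
step 6: x_pred=-4.5781  r=9.2281  x^+=1.2633  v^+=-1.2106  a^+=0.7012
step 7: x_pred=0.4084  r=1.9716  x^+=1.6564  v^+=0.0412  a^+=1.1920

resid = 1.9716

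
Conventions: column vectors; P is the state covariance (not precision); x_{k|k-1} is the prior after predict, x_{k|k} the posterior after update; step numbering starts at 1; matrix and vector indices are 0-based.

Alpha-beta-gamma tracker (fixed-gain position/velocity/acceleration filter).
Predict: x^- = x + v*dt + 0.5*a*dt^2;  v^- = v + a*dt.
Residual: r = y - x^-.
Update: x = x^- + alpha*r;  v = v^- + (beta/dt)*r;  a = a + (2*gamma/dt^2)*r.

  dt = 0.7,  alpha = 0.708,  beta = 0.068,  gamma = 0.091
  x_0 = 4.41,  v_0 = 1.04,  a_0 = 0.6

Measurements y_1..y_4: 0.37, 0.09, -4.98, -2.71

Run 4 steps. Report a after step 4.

a_post = -2.7566

step 1: x_pred=5.2850  r=-4.9150  x^+=1.8052  v^+=0.9825  a^+=-1.2256
step 2: x_pred=2.1927  r=-2.1027  x^+=0.7040  v^+=-0.0796  a^+=-2.0066
step 3: x_pred=0.1566  r=-5.1366  x^+=-3.4801  v^+=-1.9832  a^+=-3.9145
step 4: x_pred=-5.8274  r=3.1174  x^+=-3.6203  v^+=-4.4205  a^+=-2.7566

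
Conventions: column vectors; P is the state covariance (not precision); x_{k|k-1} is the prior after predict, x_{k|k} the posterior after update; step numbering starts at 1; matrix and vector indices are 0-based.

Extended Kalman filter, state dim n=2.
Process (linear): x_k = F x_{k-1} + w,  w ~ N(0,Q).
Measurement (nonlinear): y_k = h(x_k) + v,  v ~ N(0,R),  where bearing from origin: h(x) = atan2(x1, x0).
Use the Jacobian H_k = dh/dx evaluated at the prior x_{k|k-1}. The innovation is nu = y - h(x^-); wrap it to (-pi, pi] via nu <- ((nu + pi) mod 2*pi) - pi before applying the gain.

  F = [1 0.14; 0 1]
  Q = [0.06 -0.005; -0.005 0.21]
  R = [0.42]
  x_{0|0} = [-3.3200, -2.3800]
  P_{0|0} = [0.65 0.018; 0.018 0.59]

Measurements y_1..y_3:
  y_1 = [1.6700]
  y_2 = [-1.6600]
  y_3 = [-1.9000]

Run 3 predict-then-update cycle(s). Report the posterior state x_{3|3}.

step 1: x^-=[-3.6532, -2.3800]  P^-=[0.7266 0.0956; 0.0956 0.8000]  H_jac=[0.1252 -0.1922]  S=[0.4563]  K=[0.1591; -0.3107]  nu=[-2.0490]  x^+=[-3.9792, -1.7434]  P^+=[0.7151 0.1182; 0.1182 0.7560]
step 2: x^-=[-4.2233, -1.7434]  P^-=[0.8230 0.2190; 0.2190 0.9660]  H_jac=[0.0835 -0.2023]  S=[0.4579]  K=[0.0533; -0.3869]  nu=[1.0901]  x^+=[-4.1651, -2.1651]  P^+=[0.8217 0.2284; 0.2284 0.8974]
step 3: x^-=[-4.4682, -2.1651]  P^-=[0.9632 0.3491; 0.3491 1.1074]  H_jac=[0.0878 -0.1812]  S=[0.4527]  K=[0.0471; -0.3757]  nu=[0.7904]  x^+=[-4.4310, -2.4621]  P^+=[0.9622 0.3571; 0.3571 1.0435]

x_post = [-4.4310, -2.4621]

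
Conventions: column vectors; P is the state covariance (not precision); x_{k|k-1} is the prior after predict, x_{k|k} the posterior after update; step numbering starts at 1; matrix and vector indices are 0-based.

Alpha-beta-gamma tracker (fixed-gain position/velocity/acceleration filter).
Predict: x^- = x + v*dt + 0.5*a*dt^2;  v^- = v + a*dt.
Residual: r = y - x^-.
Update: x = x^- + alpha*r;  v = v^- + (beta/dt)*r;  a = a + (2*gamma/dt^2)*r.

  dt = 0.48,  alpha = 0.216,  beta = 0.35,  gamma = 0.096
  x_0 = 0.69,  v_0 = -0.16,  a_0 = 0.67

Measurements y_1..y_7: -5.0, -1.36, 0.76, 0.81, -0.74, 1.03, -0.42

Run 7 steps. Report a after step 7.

a_post = -1.0652

step 1: x_pred=0.6904  r=-5.6904  x^+=-0.5387  v^+=-3.9876  a^+=-4.0720
step 2: x_pred=-2.9219  r=1.5619  x^+=-2.5845  v^+=-4.8033  a^+=-2.7704
step 3: x_pred=-5.2093  r=5.9693  x^+=-3.9199  v^+=-1.7805  a^+=2.2040
step 4: x_pred=-4.5207  r=5.3307  x^+=-3.3692  v^+=3.1643  a^+=6.6462
step 5: x_pred=-1.0847  r=0.3447  x^+=-1.0103  v^+=6.6059  a^+=6.9335
step 6: x_pred=2.9593  r=-1.9293  x^+=2.5426  v^+=8.5271  a^+=5.3257
step 7: x_pred=7.2491  r=-7.6691  x^+=5.5926  v^+=5.4914  a^+=-1.0652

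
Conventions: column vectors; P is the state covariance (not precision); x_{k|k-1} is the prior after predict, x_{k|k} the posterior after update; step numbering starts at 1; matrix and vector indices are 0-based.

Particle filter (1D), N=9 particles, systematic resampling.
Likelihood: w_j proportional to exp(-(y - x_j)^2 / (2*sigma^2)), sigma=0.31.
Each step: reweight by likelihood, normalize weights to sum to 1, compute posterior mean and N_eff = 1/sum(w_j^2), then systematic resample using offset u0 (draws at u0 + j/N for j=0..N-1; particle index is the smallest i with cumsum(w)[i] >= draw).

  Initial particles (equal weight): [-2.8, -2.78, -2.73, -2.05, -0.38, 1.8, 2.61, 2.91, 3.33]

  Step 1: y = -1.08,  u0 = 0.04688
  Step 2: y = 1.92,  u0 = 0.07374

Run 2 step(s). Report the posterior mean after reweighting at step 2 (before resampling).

post_mean = -0.3800

step 1: w=[0.0000, 0.0000, 0.0000, 0.0874, 0.9126, 0.0000, 0.0000, 0.0000, 0.0000]  mean=-0.5260  Neff=1.1898  idx=[3, 4, 4, 4, 4, 4, 4, 4, 4]
step 2: w=[0.0000, 0.1250, 0.1250, 0.1250, 0.1250, 0.1250, 0.1250, 0.1250, 0.1250]  mean=-0.3800  Neff=8.0000  idx=[1, 2, 3, 4, 5, 6, 6, 7, 8]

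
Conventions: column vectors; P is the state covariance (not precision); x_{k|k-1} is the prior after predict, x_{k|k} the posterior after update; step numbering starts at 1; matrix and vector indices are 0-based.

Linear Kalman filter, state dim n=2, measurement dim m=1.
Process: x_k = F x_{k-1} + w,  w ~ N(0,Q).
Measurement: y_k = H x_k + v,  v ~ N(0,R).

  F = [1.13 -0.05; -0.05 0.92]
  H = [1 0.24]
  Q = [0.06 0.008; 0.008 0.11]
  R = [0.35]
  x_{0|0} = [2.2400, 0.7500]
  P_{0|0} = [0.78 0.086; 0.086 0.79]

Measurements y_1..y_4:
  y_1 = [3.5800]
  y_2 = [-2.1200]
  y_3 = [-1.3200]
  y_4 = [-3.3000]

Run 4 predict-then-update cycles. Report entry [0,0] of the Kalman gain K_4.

step 1: x^-=[2.4937, 0.5780]  P^-=[1.0482 0.0172; 0.0172 0.7727]  S=[1.4510]  K=[0.7253; 0.1397]  nu=[0.9476]  x^+=[3.1809, 0.7103]  P^+=[0.2850 -0.1298; -0.1298 0.7444]
step 2: x^-=[3.5590, 0.4945]  P^-=[0.4404 -0.1776; -0.1776 0.7527]  S=[0.7485]  K=[0.5314; 0.0041]  nu=[-5.7976]  x^+=[0.4779, 0.4707]  P^+=[0.2290 -0.1792; -0.1792 0.7527]
step 3: x^-=[0.5164, 0.4091]  P^-=[0.3746 -0.2263; -0.2263 0.7641]  S=[0.6599]  K=[0.4853; -0.0650]  nu=[-1.9346]  x^+=[-0.4224, 0.5350]  P^+=[0.2192 -0.2055; -0.2055 0.7613]
step 4: x^-=[-0.5040, 0.5133]  P^-=[0.3650 -0.2535; -0.2535 0.7739]  S=[0.6378]  K=[0.4768; -0.1063]  nu=[-2.9192]  x^+=[-1.8959, 0.8237]  P^+=[0.2200 -0.2212; -0.2212 0.7666]

K[0,0] = 0.4768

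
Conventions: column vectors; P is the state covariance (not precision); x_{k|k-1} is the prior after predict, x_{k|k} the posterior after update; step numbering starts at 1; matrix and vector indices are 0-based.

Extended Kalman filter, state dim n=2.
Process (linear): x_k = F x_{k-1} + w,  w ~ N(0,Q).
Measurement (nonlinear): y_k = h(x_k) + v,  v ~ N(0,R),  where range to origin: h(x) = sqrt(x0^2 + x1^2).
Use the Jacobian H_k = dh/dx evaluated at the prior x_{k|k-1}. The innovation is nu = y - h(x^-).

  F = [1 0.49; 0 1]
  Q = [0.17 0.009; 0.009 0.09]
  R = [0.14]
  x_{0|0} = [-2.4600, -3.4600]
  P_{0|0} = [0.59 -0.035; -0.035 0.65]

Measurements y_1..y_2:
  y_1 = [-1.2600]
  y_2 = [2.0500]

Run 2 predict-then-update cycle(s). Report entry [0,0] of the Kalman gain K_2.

K[0,0] = 0.6347

step 1: x^-=[-4.1554, -3.4600]  P^-=[0.8818 0.2925; 0.2925 0.7400]  H_jac=[-0.7685 -0.6399]  S=[1.2514]  K=[-0.6911; -0.5580]  nu=[-6.6673]  x^+=[0.4521, 0.2604]  P^+=[0.2841 -0.1901; -0.1901 0.3503]
step 2: x^-=[0.5797, 0.2604]  P^-=[0.3520 -0.0094; -0.0094 0.4403]  H_jac=[0.9122 0.4098]  S=[0.4998]  K=[0.6347; 0.3439]  nu=[1.4145]  x^+=[1.4775, 0.7469]  P^+=[0.1506 -0.1185; -0.1185 0.3812]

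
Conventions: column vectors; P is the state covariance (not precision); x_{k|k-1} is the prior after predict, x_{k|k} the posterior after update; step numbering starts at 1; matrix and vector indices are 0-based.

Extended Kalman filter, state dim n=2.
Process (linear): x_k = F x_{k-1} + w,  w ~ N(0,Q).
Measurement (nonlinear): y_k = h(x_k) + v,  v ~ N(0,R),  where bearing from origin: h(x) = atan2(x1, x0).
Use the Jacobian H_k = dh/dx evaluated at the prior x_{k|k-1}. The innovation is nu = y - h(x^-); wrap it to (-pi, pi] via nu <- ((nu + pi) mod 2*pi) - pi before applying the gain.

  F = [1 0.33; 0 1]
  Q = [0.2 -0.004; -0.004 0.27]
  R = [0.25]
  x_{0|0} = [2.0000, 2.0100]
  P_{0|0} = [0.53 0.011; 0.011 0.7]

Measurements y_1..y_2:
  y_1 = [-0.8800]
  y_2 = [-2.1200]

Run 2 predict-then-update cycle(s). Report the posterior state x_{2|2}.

x_post = [3.1095, -0.8523]

step 1: x^-=[2.6633, 2.0100]  P^-=[0.8135 0.2380; 0.2380 0.9700]  H_jac=[-0.1805 0.2392]  S=[0.3115]  K=[-0.2887; 0.6070]  nu=[-1.5265]  x^+=[3.1041, 1.0833]  P^+=[0.7875 0.2926; 0.2926 0.8552]
step 2: x^-=[3.4616, 1.0833]  P^-=[1.2738 0.5708; 0.5708 1.1252]  H_jac=[-0.0823 0.2631]  S=[0.3118]  K=[0.1453; 0.7988]  nu=[-2.4233]  x^+=[3.1095, -0.8523]  P^+=[1.2672 0.5346; 0.5346 0.9263]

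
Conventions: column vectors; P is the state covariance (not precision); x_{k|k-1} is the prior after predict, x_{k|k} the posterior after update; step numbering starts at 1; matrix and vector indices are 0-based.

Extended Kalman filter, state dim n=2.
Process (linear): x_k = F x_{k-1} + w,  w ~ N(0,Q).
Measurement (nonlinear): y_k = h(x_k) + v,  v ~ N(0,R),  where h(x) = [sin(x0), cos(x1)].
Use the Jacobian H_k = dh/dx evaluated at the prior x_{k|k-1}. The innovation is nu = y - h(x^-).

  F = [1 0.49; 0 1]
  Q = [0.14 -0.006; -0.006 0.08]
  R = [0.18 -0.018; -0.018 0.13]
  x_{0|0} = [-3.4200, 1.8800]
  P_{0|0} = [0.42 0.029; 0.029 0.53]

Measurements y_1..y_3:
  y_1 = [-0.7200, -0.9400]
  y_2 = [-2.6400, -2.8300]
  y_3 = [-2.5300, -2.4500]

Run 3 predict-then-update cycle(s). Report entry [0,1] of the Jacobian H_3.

H_jac[0,1] = 0.0000

step 1: x^-=[-2.4988, 1.8800]  P^-=[0.7157 0.2827; 0.2827 0.6100]  H_jac=[-0.8004 0.0000; 0.0000 -0.9526]  S=[0.6385 0.1975; 0.1975 0.6835]  K=[-0.8514 -0.1479; -0.1003 -0.8211]  nu=[-0.1206, -0.6357]  x^+=[-2.3021, 2.4141]  P^+=[0.1881 0.0041; 0.0041 0.1102]
step 2: x^-=[-1.1192, 2.4141]  P^-=[0.3586 0.0521; 0.0521 0.1902]  H_jac=[0.4364 0.0000; 0.0000 -0.6650]  S=[0.2483 -0.0331; -0.0331 0.2141]  K=[0.6215 -0.0656; 0.0130 -0.5887]  nu=[-1.7402, -2.0832]  x^+=[-2.0641, 3.6177]  P^+=[0.2591 0.0297; 0.0297 0.1154]
step 3: x^-=[-0.2914, 3.6177]  P^-=[0.4558 0.0802; 0.0802 0.1954]  H_jac=[0.9578 0.0000; 0.0000 0.4583]  S=[0.5982 0.0172; 0.0172 0.1710]  K=[0.7258 0.1419; 0.1137 0.5122]  nu=[-2.2427, -1.5612]  x^+=[-2.1407, 2.5631]  P^+=[0.1337 0.0117; 0.0117 0.1408]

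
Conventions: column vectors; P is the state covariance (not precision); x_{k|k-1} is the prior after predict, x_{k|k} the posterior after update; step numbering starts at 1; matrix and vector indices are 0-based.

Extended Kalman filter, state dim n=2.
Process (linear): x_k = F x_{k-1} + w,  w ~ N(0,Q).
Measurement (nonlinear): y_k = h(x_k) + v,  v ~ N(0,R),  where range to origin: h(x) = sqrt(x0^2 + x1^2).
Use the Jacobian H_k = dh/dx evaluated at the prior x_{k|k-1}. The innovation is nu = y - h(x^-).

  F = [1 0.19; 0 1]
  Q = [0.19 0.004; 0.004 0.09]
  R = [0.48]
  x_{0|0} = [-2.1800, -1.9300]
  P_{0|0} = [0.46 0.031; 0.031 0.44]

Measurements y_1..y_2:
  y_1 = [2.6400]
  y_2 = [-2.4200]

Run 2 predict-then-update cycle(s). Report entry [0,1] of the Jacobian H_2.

H_jac[0,1] = -0.5566

step 1: x^-=[-2.5467, -1.9300]  P^-=[0.6777 0.1186; 0.1186 0.5300]  H_jac=[-0.7970 -0.6040]  S=[1.2180]  K=[-0.5022; -0.3404]  nu=[-0.5554]  x^+=[-2.2678, -1.7409]  P^+=[0.3704 -0.0897; -0.0897 0.3888]
step 2: x^-=[-2.5985, -1.7409]  P^-=[0.5404 -0.0118; -0.0118 0.4788]  H_jac=[-0.8308 -0.5566]  S=[0.9904]  K=[-0.4467; -0.2592]  nu=[-5.5478]  x^+=[-0.1205, -0.3028]  P^+=[0.3428 -0.1265; -0.1265 0.4123]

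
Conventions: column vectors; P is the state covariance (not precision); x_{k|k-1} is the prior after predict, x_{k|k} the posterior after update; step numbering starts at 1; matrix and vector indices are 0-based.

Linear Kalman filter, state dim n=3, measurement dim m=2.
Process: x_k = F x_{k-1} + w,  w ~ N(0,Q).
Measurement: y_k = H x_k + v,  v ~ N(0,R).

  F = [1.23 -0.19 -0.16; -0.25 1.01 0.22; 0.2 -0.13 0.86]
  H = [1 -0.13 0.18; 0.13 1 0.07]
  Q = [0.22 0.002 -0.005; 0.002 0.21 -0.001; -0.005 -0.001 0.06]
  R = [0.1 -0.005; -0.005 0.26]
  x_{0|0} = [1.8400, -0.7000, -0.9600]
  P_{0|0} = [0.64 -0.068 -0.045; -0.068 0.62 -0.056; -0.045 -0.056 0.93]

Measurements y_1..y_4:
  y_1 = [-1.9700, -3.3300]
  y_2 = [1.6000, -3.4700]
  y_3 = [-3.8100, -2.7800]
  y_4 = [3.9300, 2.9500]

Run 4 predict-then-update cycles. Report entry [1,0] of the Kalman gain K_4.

step 1: x^-=[2.5498, -1.3782, -0.3666]  P^-=[1.2805 -0.4368 0.0151; -0.4368 0.9419 0.0063; 0.0151 0.0063 0.7845]  S=[1.5406 -0.3780; -0.3780 1.1149]  K=[0.8841 0.0583; -0.1826 0.7323; 0.1252 0.0991]  nu=[-4.6330, -2.2576]  x^+=[-1.6778, -2.1856, -1.1705]  P^+=[0.1115 0.0051 -0.1261; 0.0051 0.1915 -0.0116; -0.1261 -0.0116 0.7588]
step 2: x^-=[-1.4612, -2.0455, -1.0580]  P^-=[0.4615 -0.1260 -0.2059; -0.1260 0.4552 0.1248; -0.2059 0.1248 0.5878]  S=[0.5411 -0.1185; -0.1185 0.7068]  K=[0.8200 0.0237; -0.1682 0.6050; -0.1784 0.1671]  nu=[2.9857, -1.1604]  x^+=[0.9595, -3.2497, -1.7846]  P^+=[0.1020 -0.0032 -0.1138; -0.0032 0.1571 0.0211; -0.1138 0.0211 0.5438]
step 3: x^-=[2.0832, -3.9147, -0.9204]  P^-=[0.4414 -0.1224 -0.1700; -0.1224 0.4264 0.1126; -0.1700 0.1126 0.4252]  S=[0.5278 -0.1147; -0.1147 0.6768]  K=[0.8138 0.0242; -0.1706 0.5893; -0.1726 0.1484]  nu=[-6.2364, 0.9283]  x^+=[-2.9697, -2.3040, 0.2936]  P^+=[0.0960 -0.0043 -0.0849; -0.0043 0.1530 0.0233; -0.0849 0.0233 0.3888]
step 4: x^-=[-3.2620, -1.5200, -0.0420]  P^-=[0.4176 -0.1072 -0.1207; -0.1072 0.4127 0.0807; -0.1207 0.0807 0.3197]  S=[0.5155 -0.1032; -0.1032 0.6626]  K=[0.8013 0.0322; -0.1669 0.5844; -0.1202 0.1132]  nu=[7.0019, 4.8970]  x^+=[2.5062, 0.1736, -0.3290]  P^+=[0.0912 -0.0030 -0.0645; -0.0030 0.1520 0.0174; -0.0645 0.0174 0.3010]

K[1,0] = -0.1669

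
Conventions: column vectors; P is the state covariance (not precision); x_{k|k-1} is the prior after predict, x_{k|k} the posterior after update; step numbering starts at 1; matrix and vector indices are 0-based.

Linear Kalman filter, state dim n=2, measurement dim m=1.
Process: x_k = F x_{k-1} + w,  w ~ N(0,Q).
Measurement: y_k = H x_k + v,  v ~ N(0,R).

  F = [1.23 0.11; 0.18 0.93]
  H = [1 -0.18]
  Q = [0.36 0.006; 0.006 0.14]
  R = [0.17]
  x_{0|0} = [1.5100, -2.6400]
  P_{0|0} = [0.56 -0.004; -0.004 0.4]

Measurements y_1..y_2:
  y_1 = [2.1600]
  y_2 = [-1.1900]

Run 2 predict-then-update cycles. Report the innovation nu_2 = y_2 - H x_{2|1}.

step 1: x^-=[1.5669, -2.1834]  P^-=[1.2110 0.1662; 0.1662 0.5028]  S=[1.3374]  K=[0.8831; 0.0566]  nu=[0.2001]  x^+=[1.7436, -2.1721]  P^+=[0.1680 0.0994; 0.0994 0.4985]
step 2: x^-=[1.9057, -1.7062]  P^-=[0.6471 0.2098; 0.2098 0.6098]  S=[0.7613]  K=[0.8004; 0.1314]  nu=[-3.4028]  x^+=[-0.8178, -2.1533]  P^+=[0.1594 0.1297; 0.1297 0.5967]

innov = [-3.4028]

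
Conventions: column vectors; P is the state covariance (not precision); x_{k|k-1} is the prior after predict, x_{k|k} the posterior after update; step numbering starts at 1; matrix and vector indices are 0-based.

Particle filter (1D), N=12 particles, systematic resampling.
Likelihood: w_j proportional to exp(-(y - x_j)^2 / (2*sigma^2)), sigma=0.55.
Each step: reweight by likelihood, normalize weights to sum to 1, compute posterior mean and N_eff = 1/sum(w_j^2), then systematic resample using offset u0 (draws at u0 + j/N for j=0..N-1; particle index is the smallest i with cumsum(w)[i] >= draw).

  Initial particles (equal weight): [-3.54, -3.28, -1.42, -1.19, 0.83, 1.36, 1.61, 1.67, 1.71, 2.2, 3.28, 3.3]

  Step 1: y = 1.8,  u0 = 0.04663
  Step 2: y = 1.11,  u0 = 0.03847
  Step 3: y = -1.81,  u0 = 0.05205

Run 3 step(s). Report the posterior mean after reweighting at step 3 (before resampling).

post_mean = 1.3919

step 1: w=[0.0000, 0.0000, 0.0000, 0.0000, 0.0453, 0.1559, 0.2023, 0.2088, 0.2119, 0.1648, 0.0057, 0.0052]  mean=1.6850  Neff=5.4644  idx=[5, 5, 6, 6, 6, 7, 7, 8, 8, 8, 9, 9]
step 2: w=[0.1304, 0.1304, 0.0957, 0.0957, 0.0957, 0.0861, 0.0861, 0.0798, 0.0798, 0.0798, 0.0203, 0.0203]  mean=1.6030  Neff=10.3920  idx=[0, 0, 1, 2, 3, 4, 4, 5, 6, 7, 8, 9]
step 3: w=[0.2949, 0.2949, 0.2949, 0.0194, 0.0194, 0.0194, 0.0194, 0.0098, 0.0098, 0.0061, 0.0061, 0.0061]  mean=1.3919  Neff=3.8077  idx=[0, 0, 0, 1, 1, 1, 1, 2, 2, 2, 3, 7]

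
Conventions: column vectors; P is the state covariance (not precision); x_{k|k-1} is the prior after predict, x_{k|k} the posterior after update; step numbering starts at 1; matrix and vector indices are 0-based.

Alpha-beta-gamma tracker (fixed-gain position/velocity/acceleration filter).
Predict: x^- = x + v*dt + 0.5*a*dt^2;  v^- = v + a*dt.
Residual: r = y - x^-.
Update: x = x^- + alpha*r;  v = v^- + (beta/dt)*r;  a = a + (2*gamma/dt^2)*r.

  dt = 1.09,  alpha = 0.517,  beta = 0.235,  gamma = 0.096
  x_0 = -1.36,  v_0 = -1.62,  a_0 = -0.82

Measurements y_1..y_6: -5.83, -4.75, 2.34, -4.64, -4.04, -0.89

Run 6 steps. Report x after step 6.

step 1: x_pred=-3.6129  r=-2.2171  x^+=-4.7592  v^+=-2.9918  a^+=-1.1783
step 2: x_pred=-8.7202  r=3.9702  x^+=-6.6676  v^+=-3.4202  a^+=-0.5367
step 3: x_pred=-10.7144  r=13.0544  x^+=-3.9653  v^+=-1.1907  a^+=1.5729
step 4: x_pred=-4.3287  r=-0.3113  x^+=-4.4897  v^+=0.4567  a^+=1.5226
step 5: x_pred=-3.0873  r=-0.9527  x^+=-3.5799  v^+=1.9110  a^+=1.3687
step 6: x_pred=-0.6839  r=-0.2061  x^+=-0.7904  v^+=3.3584  a^+=1.3354

x_post = -0.7904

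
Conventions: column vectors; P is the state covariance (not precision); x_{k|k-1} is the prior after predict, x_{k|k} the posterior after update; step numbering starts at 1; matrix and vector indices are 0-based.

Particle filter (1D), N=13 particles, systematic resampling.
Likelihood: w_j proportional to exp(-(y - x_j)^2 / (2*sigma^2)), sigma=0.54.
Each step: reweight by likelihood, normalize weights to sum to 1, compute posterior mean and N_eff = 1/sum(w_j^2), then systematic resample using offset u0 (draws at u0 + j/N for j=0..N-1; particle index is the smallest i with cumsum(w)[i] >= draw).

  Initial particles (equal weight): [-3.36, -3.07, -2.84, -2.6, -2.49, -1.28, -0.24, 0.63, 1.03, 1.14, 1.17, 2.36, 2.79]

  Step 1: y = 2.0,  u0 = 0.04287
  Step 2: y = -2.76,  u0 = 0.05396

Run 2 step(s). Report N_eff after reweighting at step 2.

N_eff = 3.0854

step 1: w=[0.0000, 0.0000, 0.0000, 0.0000, 0.0000, 0.0000, 0.0001, 0.0203, 0.1011, 0.1427, 0.1557, 0.4062, 0.1740]  mean=1.9057  Neff=3.9924  idx=[8, 8, 9, 10, 10, 11, 11, 11, 11, 11, 11, 12, 12]
step 2: w=[0.3925, 0.3925, 0.0920, 0.0615, 0.0615, 0.0000, 0.0000, 0.0000, 0.0000, 0.0000, 0.0000, 0.0000, 0.0000]  mean=1.0573  Neff=3.0854  idx=[0, 0, 0, 0, 0, 1, 1, 1, 1, 1, 2, 3, 4]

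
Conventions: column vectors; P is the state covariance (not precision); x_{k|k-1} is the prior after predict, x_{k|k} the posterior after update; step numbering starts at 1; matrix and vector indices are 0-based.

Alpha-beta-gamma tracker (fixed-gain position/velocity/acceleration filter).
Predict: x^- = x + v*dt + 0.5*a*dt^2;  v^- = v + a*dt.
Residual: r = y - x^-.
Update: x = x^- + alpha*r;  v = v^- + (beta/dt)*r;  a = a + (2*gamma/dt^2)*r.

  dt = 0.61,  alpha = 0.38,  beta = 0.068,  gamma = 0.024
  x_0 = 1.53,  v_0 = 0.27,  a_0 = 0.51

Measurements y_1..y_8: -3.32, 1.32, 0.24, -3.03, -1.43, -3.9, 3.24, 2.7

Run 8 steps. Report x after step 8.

x_post = 0.1953

step 1: x_pred=1.7896  r=-5.1096  x^+=-0.1521  v^+=0.0115  a^+=-0.1491
step 2: x_pred=-0.1728  r=1.4928  x^+=0.3945  v^+=0.0869  a^+=0.0434
step 3: x_pred=0.4556  r=-0.2156  x^+=0.3737  v^+=0.0894  a^+=0.0156
step 4: x_pred=0.4311  r=-3.4611  x^+=-0.8841  v^+=-0.2869  a^+=-0.4308
step 5: x_pred=-1.1393  r=-0.2907  x^+=-1.2497  v^+=-0.5821  a^+=-0.4684
step 6: x_pred=-1.6920  r=-2.2080  x^+=-2.5310  v^+=-1.1139  a^+=-0.7532
step 7: x_pred=-3.3507  r=6.5907  x^+=-0.8462  v^+=-0.8387  a^+=0.0970
step 8: x_pred=-1.3398  r=4.0398  x^+=0.1953  v^+=-0.3292  a^+=0.6181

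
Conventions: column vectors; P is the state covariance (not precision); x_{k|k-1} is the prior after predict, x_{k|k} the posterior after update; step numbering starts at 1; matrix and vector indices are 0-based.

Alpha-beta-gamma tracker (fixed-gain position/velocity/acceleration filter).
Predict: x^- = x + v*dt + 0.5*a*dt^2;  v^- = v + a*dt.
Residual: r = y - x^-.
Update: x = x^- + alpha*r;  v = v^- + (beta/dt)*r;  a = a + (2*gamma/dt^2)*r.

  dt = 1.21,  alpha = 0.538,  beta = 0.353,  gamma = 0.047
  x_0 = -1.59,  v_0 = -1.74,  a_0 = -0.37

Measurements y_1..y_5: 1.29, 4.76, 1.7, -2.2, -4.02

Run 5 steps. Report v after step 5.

v_post = -1.7173

step 1: x_pred=-3.9663  r=5.2563  x^+=-1.1384  v^+=-0.6543  a^+=-0.0325
step 2: x_pred=-1.9539  r=6.7139  x^+=1.6582  v^+=1.2650  a^+=0.3985
step 3: x_pred=3.4806  r=-1.7806  x^+=2.5227  v^+=1.2278  a^+=0.2842
step 4: x_pred=4.2163  r=-6.4163  x^+=0.7643  v^+=-0.3002  a^+=-0.1278
step 5: x_pred=0.3076  r=-4.3276  x^+=-2.0207  v^+=-1.7173  a^+=-0.4056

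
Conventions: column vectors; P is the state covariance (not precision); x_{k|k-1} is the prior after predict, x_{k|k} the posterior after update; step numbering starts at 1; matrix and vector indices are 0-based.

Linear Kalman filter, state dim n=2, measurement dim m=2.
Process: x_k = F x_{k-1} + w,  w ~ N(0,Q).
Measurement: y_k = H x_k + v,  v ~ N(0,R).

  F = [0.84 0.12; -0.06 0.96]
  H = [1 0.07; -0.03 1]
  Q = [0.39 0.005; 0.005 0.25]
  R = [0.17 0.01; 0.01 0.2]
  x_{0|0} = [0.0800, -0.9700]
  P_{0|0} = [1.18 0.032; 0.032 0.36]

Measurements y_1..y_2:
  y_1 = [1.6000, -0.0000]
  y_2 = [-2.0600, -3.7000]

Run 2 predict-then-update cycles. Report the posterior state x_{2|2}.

x_post = [-1.0678, -2.5902]

step 1: x^-=[-0.0492, -0.9360]  P^-=[1.2342 0.0126; 0.0126 0.5823]  S=[1.4089 0.0263; 0.0263 0.7827]  K=[0.8778 -0.0607; 0.0240 0.7427]  nu=[1.7147, 0.9345]  x^+=[1.3993, -0.2007]  P^+=[0.1485 0.0011; 0.0011 0.1488]
step 2: x^-=[1.1513, -0.2767]  P^-=[0.4972 0.0155; 0.0155 0.3876]  S=[0.6712 0.0377; 0.0377 0.5871]  K=[0.7449 -0.0468; 0.0266 0.6577]  nu=[-3.1919, -3.3888]  x^+=[-1.0678, -2.5902]  P^+=[0.1260 0.0019; 0.0019 0.1319]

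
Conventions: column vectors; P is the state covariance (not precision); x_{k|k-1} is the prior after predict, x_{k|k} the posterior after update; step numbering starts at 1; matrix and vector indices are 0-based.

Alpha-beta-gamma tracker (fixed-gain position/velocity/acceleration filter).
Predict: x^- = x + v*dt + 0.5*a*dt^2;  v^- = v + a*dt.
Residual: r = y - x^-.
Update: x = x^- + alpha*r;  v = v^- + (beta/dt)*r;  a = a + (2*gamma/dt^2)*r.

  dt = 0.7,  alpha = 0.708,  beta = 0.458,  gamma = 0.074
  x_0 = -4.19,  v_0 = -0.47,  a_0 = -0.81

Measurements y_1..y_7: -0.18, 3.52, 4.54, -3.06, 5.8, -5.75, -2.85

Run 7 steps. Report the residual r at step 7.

step 1: x_pred=-4.7175  r=4.5375  x^+=-1.5049  v^+=1.9318  a^+=0.5605
step 2: x_pred=-0.0154  r=3.5354  x^+=2.4877  v^+=4.6373  a^+=1.6283
step 3: x_pred=6.1327  r=-1.5927  x^+=5.0051  v^+=4.7350  a^+=1.1473
step 4: x_pred=8.6007  r=-11.6607  x^+=0.3449  v^+=-2.0913  a^+=-2.3747
step 5: x_pred=-1.7008  r=7.5008  x^+=3.6098  v^+=1.1541  a^+=-0.1092
step 6: x_pred=4.3908  r=-10.1408  x^+=-2.7889  v^+=-5.5574  a^+=-3.1721
step 7: x_pred=-7.4562  r=4.6062  x^+=-4.1950  v^+=-4.7641  a^+=-1.7809

resid = 4.6062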